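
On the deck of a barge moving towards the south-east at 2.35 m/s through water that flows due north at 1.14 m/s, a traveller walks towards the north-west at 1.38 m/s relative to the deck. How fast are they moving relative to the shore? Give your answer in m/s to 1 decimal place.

0.8 m/s

In east/north components (m/s): traveller relative to barge = (-0.976, 0.976); barge relative to water = (1.662, -1.662); water relative to ground = (0.000, 1.140).
Sum = (0.686, 0.454) m/s.
Speed = |(0.686, 0.454)| = 0.823 m/s.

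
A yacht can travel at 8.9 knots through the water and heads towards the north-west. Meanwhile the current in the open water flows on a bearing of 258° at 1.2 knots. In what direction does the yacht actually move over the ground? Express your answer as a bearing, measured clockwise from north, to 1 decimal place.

Taking east as x and north as y: velocity relative to the water = (-6.293, 6.293) knots; the water relative to ground = (-1.174, -0.249) knots.
Velocity relative to ground = (-6.293, 6.293) + (-1.174, -0.249) = (-7.467, 6.044) knots.
Bearing = atan2(-7.47, 6.04) = 308.99° clockwise from north.

309.0°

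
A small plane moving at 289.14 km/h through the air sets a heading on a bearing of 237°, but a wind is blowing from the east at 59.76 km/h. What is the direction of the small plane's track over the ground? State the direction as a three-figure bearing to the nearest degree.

242°

Taking east as x and north as y: velocity relative to the air = (-242.493, -157.477) km/h; the air relative to ground = (-59.760, 0.000) km/h.
Velocity relative to ground = (-242.493, -157.477) + (-59.760, 0.000) = (-302.253, -157.477) km/h.
Bearing = atan2(-302.25, -157.48) = 242.48° clockwise from north.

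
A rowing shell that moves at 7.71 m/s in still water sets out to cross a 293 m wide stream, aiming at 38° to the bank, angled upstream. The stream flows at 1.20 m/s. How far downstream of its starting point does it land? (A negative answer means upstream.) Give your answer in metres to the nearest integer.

Perpendicular speed = 4.747 m/s; crossing time = 293 / 4.747 = 61.726 s.
Net downstream speed = -4.876 m/s.
Drift = -4.876 × 61.726 = -300.951 m (upstream).

-301 m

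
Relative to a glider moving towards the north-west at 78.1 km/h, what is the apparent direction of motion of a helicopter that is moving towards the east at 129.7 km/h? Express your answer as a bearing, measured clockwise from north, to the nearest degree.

Taking east as x and north as y: helicopter velocity = (129.700, 0.000) km/h; glider velocity = (-55.225, 55.225) km/h.
Velocity of helicopter relative to glider = (129.700, 0.000) − (-55.225, 55.225) = (184.925, -55.225) km/h.
Bearing = atan2(184.93, -55.23) = 106.63° clockwise from north.

107°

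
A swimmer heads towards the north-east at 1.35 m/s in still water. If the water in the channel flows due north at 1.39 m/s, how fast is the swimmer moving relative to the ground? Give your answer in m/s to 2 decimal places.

Taking east as x and north as y: velocity relative to the water = (0.955, 0.955) m/s; the water relative to ground = (0.000, 1.390) m/s.
Velocity relative to ground = (0.955, 0.955) + (0.000, 1.390) = (0.955, 2.345) m/s.
Speed = |(0.955, 2.345)| = 2.531 m/s.

2.53 m/s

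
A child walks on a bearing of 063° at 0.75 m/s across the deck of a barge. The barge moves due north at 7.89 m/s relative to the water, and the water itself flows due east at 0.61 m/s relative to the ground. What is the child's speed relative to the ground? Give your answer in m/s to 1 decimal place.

8.3 m/s

In east/north components (m/s): child relative to barge = (0.668, 0.340); barge relative to water = (0.000, 7.890); water relative to ground = (0.610, 0.000).
Sum = (1.278, 8.230) m/s.
Speed = |(1.278, 8.230)| = 8.329 m/s.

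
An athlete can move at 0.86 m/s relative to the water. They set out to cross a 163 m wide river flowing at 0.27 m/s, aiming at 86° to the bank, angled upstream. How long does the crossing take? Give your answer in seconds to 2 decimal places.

190.00 s

The component of the athlete's velocity perpendicular to the bank is 0.86 × sin 86° = 0.858 m/s.
Only the cross-stream component determines the crossing time; the current contributes nothing perpendicular to the bank.
Time = 163 / 0.858 = 189.998 s.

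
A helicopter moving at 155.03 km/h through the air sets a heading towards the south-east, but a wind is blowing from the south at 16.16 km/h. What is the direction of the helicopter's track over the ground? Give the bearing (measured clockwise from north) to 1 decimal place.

130.5°

Taking east as x and north as y: velocity relative to the air = (109.623, -109.623) km/h; the air relative to ground = (0.000, 16.160) km/h.
Velocity relative to ground = (109.623, -109.623) + (0.000, 16.160) = (109.623, -93.463) km/h.
Bearing = atan2(109.62, -93.46) = 130.45° clockwise from north.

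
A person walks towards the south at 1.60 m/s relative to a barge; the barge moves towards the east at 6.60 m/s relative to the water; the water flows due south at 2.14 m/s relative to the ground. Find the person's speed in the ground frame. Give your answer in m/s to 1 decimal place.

In east/north components (m/s): person relative to barge = (0.000, -1.600); barge relative to water = (6.600, 0.000); water relative to ground = (0.000, -2.140).
Sum = (6.600, -3.740) m/s.
Speed = |(6.600, -3.740)| = 7.586 m/s.

7.6 m/s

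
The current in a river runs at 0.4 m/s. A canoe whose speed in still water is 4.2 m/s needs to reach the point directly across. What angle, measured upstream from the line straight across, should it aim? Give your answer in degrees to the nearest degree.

To cancel the current, the upstream component of the canoe's velocity must equal the flow: 4.2 sin θ = 0.4.
sin θ = 0.4 / 4.2 = 0.0952.
θ = arcsin(0.0952) = 5.465°.

5°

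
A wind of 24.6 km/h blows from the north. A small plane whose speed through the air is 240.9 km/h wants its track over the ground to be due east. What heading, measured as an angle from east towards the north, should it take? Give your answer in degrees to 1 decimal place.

The wind pushes perpendicular to the desired track; the heading must have a component into the wind equal to 24.6 km/h: 240.9 sin θ = 24.6.
sin θ = 0.1021, so θ = 5.861°.

5.9°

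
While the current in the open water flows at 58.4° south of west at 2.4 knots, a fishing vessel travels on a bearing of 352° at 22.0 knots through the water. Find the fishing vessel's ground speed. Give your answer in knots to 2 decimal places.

20.21 knots

Taking east as x and north as y: velocity relative to the water = (-3.062, 21.786) knots; the water relative to ground = (-1.258, -2.044) knots.
Velocity relative to ground = (-3.062, 21.786) + (-1.258, -2.044) = (-4.319, 19.742) knots.
Speed = |(-4.319, 19.742)| = 20.209 knots.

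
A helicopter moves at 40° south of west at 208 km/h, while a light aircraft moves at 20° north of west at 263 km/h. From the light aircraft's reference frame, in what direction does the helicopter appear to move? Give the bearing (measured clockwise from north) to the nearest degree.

159°

Taking east as x and north as y: helicopter velocity = (-159.337, -133.700) km/h; light aircraft velocity = (-247.139, 89.951) km/h.
Velocity of helicopter relative to light aircraft = (-159.337, -133.700) − (-247.139, 89.951) = (87.802, -223.651) km/h.
Bearing = atan2(87.80, -223.65) = 158.57° clockwise from north.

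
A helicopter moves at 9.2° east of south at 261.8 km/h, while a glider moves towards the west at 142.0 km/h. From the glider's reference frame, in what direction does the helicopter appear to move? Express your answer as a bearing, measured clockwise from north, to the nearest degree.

Taking east as x and north as y: helicopter velocity = (41.857, -258.432) km/h; glider velocity = (-142.000, 0.000) km/h.
Velocity of helicopter relative to glider = (41.857, -258.432) − (-142.000, 0.000) = (183.857, -258.432) km/h.
Bearing = atan2(183.86, -258.43) = 144.57° clockwise from north.

145°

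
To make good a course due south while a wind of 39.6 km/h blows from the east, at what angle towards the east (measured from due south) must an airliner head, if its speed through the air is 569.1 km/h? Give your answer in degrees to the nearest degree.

The wind pushes perpendicular to the desired track; the heading must have a component into the wind equal to 39.6 km/h: 569.1 sin θ = 39.6.
sin θ = 0.0696, so θ = 3.990°.

4°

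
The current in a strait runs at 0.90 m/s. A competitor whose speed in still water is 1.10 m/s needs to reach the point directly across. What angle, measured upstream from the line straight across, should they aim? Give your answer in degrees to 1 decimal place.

54.9°

To cancel the current, the upstream component of the competitor's velocity must equal the flow: 1.10 sin θ = 0.90.
sin θ = 0.90 / 1.10 = 0.8182.
θ = arcsin(0.8182) = 54.903°.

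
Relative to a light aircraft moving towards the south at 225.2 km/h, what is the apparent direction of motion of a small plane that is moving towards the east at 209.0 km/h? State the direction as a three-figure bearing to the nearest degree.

Taking east as x and north as y: small plane velocity = (209.000, 0.000) km/h; light aircraft velocity = (0.000, -225.200) km/h.
Velocity of small plane relative to light aircraft = (209.000, 0.000) − (0.000, -225.200) = (209.000, 225.200) km/h.
Bearing = atan2(209.00, 225.20) = 42.86° clockwise from north.

043°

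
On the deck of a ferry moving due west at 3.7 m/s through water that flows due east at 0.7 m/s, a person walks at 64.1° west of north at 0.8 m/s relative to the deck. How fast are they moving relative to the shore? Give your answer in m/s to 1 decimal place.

In east/north components (m/s): person relative to ferry = (-0.720, 0.349); ferry relative to water = (-3.700, 0.000); water relative to ground = (0.700, 0.000).
Sum = (-3.720, 0.349) m/s.
Speed = |(-3.720, 0.349)| = 3.736 m/s.

3.7 m/s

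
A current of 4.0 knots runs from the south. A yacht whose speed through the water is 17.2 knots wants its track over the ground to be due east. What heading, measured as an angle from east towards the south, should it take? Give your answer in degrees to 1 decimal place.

13.4°

The current pushes perpendicular to the desired track; the heading must have a component into the current equal to 4.0 knots: 17.2 sin θ = 4.0.
sin θ = 0.2326, so θ = 13.448°.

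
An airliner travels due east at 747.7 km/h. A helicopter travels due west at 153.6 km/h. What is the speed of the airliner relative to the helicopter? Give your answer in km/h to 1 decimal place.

Taking east as x and north as y: airliner velocity = (747.700, 0.000) km/h; helicopter velocity = (-153.600, 0.000) km/h.
Velocity of airliner relative to helicopter = (747.700, 0.000) − (-153.600, 0.000) = (901.300, 0.000) km/h.
Magnitude = |(901.300, 0.000)| = 901.300 km/h.

901.3 km/h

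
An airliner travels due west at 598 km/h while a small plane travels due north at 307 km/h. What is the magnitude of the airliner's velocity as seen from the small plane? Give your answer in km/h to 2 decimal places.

Taking east as x and north as y: airliner velocity = (-598.000, 0.000) km/h; small plane velocity = (0.000, 307.000) km/h.
Velocity of airliner relative to small plane = (-598.000, 0.000) − (0.000, 307.000) = (-598.000, -307.000) km/h.
Magnitude = |(-598.000, -307.000)| = 672.200 km/h.

672.20 km/h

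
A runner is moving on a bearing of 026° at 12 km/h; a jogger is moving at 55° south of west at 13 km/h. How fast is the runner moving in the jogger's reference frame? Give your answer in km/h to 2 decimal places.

Taking east as x and north as y: runner velocity = (5.260, 10.786) km/h; jogger velocity = (-7.456, -10.649) km/h.
Velocity of runner relative to jogger = (5.260, 10.786) − (-7.456, -10.649) = (12.717, 21.435) km/h.
Magnitude = |(12.717, 21.435)| = 24.923 km/h.

24.92 km/h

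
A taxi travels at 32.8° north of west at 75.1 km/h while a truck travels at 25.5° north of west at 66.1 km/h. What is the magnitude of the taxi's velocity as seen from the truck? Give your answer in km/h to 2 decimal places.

Taking east as x and north as y: taxi velocity = (-63.127, 40.682) km/h; truck velocity = (-59.661, 28.457) km/h.
Velocity of taxi relative to truck = (-63.127, 40.682) − (-59.661, 28.457) = (-3.466, 12.226) km/h.
Magnitude = |(-3.466, 12.226)| = 12.707 km/h.

12.71 km/h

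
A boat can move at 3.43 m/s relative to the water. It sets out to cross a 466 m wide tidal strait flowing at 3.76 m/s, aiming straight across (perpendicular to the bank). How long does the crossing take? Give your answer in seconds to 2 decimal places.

135.86 s

The component of the boat's velocity perpendicular to the bank is 3.43 m/s.
The current is parallel to the bank, so it does not affect the crossing time.
Time = 466 / 3.430 = 135.860 s.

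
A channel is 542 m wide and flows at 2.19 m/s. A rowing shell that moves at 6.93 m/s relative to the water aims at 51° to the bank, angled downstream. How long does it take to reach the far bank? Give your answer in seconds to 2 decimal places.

The component of the rowing shell's velocity perpendicular to the bank is 6.93 × sin 51° = 5.386 m/s.
The flow acts along the bank and has no component across it.
Time = 542 / 5.386 = 100.638 s.

100.64 s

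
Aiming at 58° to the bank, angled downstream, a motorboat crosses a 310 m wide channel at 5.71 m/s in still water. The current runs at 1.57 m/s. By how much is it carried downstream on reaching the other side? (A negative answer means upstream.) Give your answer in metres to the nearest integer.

Perpendicular speed = 4.842 m/s; crossing time = 310 / 4.842 = 64.018 s.
Net downstream speed = 4.596 m/s.
Drift = 4.596 × 64.018 = 294.218 m (downstream).

294 m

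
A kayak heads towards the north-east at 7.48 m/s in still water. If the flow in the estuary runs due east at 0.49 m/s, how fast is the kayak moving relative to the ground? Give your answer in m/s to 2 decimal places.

7.83 m/s

Taking east as x and north as y: velocity relative to the water = (5.289, 5.289) m/s; the water relative to ground = (0.490, 0.000) m/s.
Velocity relative to ground = (5.289, 5.289) + (0.490, 0.000) = (5.779, 5.289) m/s.
Speed = |(5.779, 5.289)| = 7.834 m/s.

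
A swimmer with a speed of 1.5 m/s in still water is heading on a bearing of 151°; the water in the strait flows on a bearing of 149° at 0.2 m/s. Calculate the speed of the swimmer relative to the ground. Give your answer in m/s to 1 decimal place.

Taking east as x and north as y: velocity relative to the water = (0.727, -1.312) m/s; the water relative to ground = (0.103, -0.171) m/s.
Velocity relative to ground = (0.727, -1.312) + (0.103, -0.171) = (0.830, -1.483) m/s.
Speed = |(0.830, -1.483)| = 1.700 m/s.

1.7 m/s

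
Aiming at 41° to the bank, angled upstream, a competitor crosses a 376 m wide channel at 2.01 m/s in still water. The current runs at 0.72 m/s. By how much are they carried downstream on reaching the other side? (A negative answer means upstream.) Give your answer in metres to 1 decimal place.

Perpendicular speed = 1.319 m/s; crossing time = 376 / 1.319 = 285.134 s.
Net downstream speed = -0.797 m/s.
Drift = -0.797 × 285.134 = -227.242 m (upstream).

-227.2 m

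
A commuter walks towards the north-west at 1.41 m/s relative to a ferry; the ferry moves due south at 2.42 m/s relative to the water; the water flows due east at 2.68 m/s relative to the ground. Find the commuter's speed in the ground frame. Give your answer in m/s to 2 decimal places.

2.20 m/s

In east/north components (m/s): commuter relative to ferry = (-0.997, 0.997); ferry relative to water = (0.000, -2.420); water relative to ground = (2.680, 0.000).
Sum = (1.683, -1.423) m/s.
Speed = |(1.683, -1.423)| = 2.204 m/s.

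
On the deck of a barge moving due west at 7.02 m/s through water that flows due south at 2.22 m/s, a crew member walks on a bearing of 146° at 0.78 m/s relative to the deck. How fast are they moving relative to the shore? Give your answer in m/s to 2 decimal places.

7.18 m/s

In east/north components (m/s): crew member relative to barge = (0.436, -0.647); barge relative to water = (-7.020, 0.000); water relative to ground = (0.000, -2.220).
Sum = (-6.584, -2.867) m/s.
Speed = |(-6.584, -2.867)| = 7.181 m/s.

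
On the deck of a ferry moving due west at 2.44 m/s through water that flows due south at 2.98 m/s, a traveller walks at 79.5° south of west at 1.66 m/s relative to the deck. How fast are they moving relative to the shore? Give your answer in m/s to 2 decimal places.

5.37 m/s

In east/north components (m/s): traveller relative to ferry = (-0.303, -1.632); ferry relative to water = (-2.440, 0.000); water relative to ground = (0.000, -2.980).
Sum = (-2.743, -4.612) m/s.
Speed = |(-2.743, -4.612)| = 5.366 m/s.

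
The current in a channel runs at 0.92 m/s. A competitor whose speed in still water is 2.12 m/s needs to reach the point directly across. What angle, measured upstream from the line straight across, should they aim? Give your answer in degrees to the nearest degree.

26°

To cancel the current, the upstream component of the competitor's velocity must equal the flow: 2.12 sin θ = 0.92.
sin θ = 0.92 / 2.12 = 0.4340.
θ = arcsin(0.4340) = 25.719°.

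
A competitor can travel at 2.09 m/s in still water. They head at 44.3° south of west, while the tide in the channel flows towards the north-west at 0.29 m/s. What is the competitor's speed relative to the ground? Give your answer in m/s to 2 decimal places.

2.11 m/s

Taking east as x and north as y: velocity relative to the water = (-1.496, -1.460) m/s; the water relative to ground = (-0.205, 0.205) m/s.
Velocity relative to ground = (-1.496, -1.460) + (-0.205, 0.205) = (-1.701, -1.255) m/s.
Speed = |(-1.701, -1.255)| = 2.114 m/s.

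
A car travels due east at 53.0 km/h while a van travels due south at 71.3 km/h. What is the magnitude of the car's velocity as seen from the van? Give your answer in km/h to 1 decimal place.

88.8 km/h

Taking east as x and north as y: car velocity = (53.000, 0.000) km/h; van velocity = (0.000, -71.300) km/h.
Velocity of car relative to van = (53.000, 0.000) − (0.000, -71.300) = (53.000, 71.300) km/h.
Magnitude = |(53.000, 71.300)| = 88.841 km/h.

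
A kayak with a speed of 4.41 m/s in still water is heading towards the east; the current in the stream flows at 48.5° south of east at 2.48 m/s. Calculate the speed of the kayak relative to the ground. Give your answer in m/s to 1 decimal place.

6.3 m/s

Taking east as x and north as y: velocity relative to the water = (4.410, 0.000) m/s; the water relative to ground = (1.643, -1.857) m/s.
Velocity relative to ground = (4.410, 0.000) + (1.643, -1.857) = (6.053, -1.857) m/s.
Speed = |(6.053, -1.857)| = 6.332 m/s.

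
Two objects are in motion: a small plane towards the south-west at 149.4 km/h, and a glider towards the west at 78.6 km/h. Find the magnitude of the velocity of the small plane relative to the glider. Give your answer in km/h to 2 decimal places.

109.05 km/h

Taking east as x and north as y: small plane velocity = (-105.642, -105.642) km/h; glider velocity = (-78.600, 0.000) km/h.
Velocity of small plane relative to glider = (-105.642, -105.642) − (-78.600, 0.000) = (-27.042, -105.642) km/h.
Magnitude = |(-27.042, -105.642)| = 109.048 km/h.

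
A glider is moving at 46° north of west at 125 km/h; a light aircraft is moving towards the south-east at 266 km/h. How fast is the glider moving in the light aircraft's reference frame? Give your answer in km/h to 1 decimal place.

Taking east as x and north as y: glider velocity = (-86.832, 89.917) km/h; light aircraft velocity = (188.090, -188.090) km/h.
Velocity of glider relative to light aircraft = (-86.832, 89.917) − (188.090, -188.090) = (-274.923, 278.008) km/h.
Magnitude = |(-274.923, 278.008)| = 390.987 km/h.

391.0 km/h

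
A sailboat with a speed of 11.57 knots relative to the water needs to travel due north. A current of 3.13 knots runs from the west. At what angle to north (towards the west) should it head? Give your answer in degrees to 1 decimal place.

The current pushes perpendicular to the desired track; the heading must have a component into the current equal to 3.13 knots: 11.57 sin θ = 3.13.
sin θ = 0.2705, so θ = 15.696°.

15.7°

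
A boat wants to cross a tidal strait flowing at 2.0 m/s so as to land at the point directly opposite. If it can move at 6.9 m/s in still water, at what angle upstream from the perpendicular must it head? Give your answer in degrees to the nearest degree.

17°

To cancel the current, the upstream component of the boat's velocity must equal the flow: 6.9 sin θ = 2.0.
sin θ = 2.0 / 6.9 = 0.2899.
θ = arcsin(0.2899) = 16.849°.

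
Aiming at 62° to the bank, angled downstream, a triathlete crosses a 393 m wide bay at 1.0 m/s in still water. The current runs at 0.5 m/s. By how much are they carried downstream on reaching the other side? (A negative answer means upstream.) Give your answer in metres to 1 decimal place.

431.5 m

Perpendicular speed = 0.883 m/s; crossing time = 393 / 0.883 = 445.100 s.
Net downstream speed = 0.969 m/s.
Drift = 0.969 × 445.100 = 431.512 m (downstream).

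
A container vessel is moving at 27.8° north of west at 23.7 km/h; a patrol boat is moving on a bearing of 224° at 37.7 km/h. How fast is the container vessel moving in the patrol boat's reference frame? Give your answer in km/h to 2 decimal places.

38.53 km/h

Taking east as x and north as y: container vessel velocity = (-20.965, 11.053) km/h; patrol boat velocity = (-26.189, -27.119) km/h.
Velocity of container vessel relative to patrol boat = (-20.965, 11.053) − (-26.189, -27.119) = (5.224, 38.172) km/h.
Magnitude = |(5.224, 38.172)| = 38.528 km/h.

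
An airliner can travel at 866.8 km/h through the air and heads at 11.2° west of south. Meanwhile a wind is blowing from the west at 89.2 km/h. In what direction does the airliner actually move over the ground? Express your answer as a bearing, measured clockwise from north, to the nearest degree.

Taking east as x and north as y: velocity relative to the air = (-168.362, -850.292) km/h; the air relative to ground = (89.200, 0.000) km/h.
Velocity relative to ground = (-168.362, -850.292) + (89.200, 0.000) = (-79.162, -850.292) km/h.
Bearing = atan2(-79.16, -850.29) = 185.32° clockwise from north.

185°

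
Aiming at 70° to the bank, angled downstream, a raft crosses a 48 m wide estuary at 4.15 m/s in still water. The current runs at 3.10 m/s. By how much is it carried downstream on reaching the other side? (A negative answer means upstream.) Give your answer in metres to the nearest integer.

Perpendicular speed = 3.900 m/s; crossing time = 48 / 3.900 = 12.309 s.
Net downstream speed = 4.519 m/s.
Drift = 4.519 × 12.309 = 55.627 m (downstream).

56 m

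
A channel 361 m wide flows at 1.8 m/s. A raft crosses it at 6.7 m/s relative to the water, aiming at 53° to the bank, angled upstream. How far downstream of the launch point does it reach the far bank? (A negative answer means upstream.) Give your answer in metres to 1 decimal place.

-150.6 m

Perpendicular speed = 5.351 m/s; crossing time = 361 / 5.351 = 67.466 s.
Net downstream speed = -2.232 m/s.
Drift = -2.232 × 67.466 = -150.595 m (upstream).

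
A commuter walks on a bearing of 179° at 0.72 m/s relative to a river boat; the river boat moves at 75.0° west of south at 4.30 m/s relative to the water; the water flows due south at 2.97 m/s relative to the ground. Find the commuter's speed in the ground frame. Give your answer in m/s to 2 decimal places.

6.34 m/s

In east/north components (m/s): commuter relative to river boat = (0.013, -0.720); river boat relative to water = (-4.153, -1.113); water relative to ground = (0.000, -2.970).
Sum = (-4.141, -4.803) m/s.
Speed = |(-4.141, -4.803)| = 6.341 m/s.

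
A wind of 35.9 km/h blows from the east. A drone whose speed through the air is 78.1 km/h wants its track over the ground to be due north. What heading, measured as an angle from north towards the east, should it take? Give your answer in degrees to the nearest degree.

27°

The wind pushes perpendicular to the desired track; the heading must have a component into the wind equal to 35.9 km/h: 78.1 sin θ = 35.9.
sin θ = 0.4597, so θ = 27.366°.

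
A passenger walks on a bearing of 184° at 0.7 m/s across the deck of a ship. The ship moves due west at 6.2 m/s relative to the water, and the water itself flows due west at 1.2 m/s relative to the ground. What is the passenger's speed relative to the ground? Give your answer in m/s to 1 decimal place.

In east/north components (m/s): passenger relative to ship = (-0.049, -0.698); ship relative to water = (-6.200, 0.000); water relative to ground = (-1.200, 0.000).
Sum = (-7.449, -0.698) m/s.
Speed = |(-7.449, -0.698)| = 7.481 m/s.

7.5 m/s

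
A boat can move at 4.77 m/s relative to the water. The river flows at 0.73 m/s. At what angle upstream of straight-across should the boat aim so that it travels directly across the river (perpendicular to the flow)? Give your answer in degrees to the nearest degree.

To cancel the current, the upstream component of the boat's velocity must equal the flow: 4.77 sin θ = 0.73.
sin θ = 0.73 / 4.77 = 0.1530.
θ = arcsin(0.1530) = 8.803°.

9°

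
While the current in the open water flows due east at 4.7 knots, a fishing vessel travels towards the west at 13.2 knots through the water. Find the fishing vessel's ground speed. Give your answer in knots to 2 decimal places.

8.50 knots

Taking east as x and north as y: velocity relative to the water = (-13.200, 0.000) knots; the water relative to ground = (4.700, 0.000) knots.
Velocity relative to ground = (-13.200, 0.000) + (4.700, 0.000) = (-8.500, 0.000) knots.
Speed = |(-8.500, 0.000)| = 8.500 knots.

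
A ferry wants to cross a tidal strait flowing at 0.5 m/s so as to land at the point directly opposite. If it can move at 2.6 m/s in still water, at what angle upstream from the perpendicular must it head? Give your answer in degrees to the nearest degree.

11°

To cancel the current, the upstream component of the ferry's velocity must equal the flow: 2.6 sin θ = 0.5.
sin θ = 0.5 / 2.6 = 0.1923.
θ = arcsin(0.1923) = 11.087°.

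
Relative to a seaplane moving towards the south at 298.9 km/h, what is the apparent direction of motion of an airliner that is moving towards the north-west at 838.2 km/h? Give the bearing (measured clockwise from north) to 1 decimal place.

326.4°

Taking east as x and north as y: airliner velocity = (-592.697, 592.697) km/h; seaplane velocity = (0.000, -298.900) km/h.
Velocity of airliner relative to seaplane = (-592.697, 592.697) − (0.000, -298.900) = (-592.697, 891.597) km/h.
Bearing = atan2(-592.70, 891.60) = 326.39° clockwise from north.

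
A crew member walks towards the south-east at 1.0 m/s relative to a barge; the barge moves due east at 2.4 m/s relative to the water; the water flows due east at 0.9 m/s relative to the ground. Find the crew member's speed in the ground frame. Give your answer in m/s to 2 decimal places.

4.07 m/s

In east/north components (m/s): crew member relative to barge = (0.707, -0.707); barge relative to water = (2.400, 0.000); water relative to ground = (0.900, 0.000).
Sum = (4.007, -0.707) m/s.
Speed = |(4.007, -0.707)| = 4.069 m/s.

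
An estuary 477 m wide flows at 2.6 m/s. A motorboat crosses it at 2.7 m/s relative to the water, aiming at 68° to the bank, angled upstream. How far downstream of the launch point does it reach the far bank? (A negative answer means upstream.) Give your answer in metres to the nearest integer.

303 m

Perpendicular speed = 2.503 m/s; crossing time = 477 / 2.503 = 190.541 s.
Net downstream speed = 1.589 m/s.
Drift = 1.589 × 190.541 = 302.686 m (downstream).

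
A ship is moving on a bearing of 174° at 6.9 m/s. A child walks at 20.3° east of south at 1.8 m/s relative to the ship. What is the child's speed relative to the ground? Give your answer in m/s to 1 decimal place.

8.7 m/s

Taking east as x and north as y: ship velocity = (0.721, -6.862) m/s; child velocity relative to ship = (0.624, -1.688) m/s.
Velocity relative to ground = (0.721, -6.862) + (0.624, -1.688) = (1.346, -8.550) m/s.
Speed = |(1.346, -8.550)| = 8.656 m/s.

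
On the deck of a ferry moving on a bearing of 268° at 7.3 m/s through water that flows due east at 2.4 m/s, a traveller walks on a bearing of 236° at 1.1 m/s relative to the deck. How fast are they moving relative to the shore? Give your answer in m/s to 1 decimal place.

In east/north components (m/s): traveller relative to ferry = (-0.912, -0.615); ferry relative to water = (-7.296, -0.255); water relative to ground = (2.400, 0.000).
Sum = (-5.807, -0.870) m/s.
Speed = |(-5.807, -0.870)| = 5.872 m/s.

5.9 m/s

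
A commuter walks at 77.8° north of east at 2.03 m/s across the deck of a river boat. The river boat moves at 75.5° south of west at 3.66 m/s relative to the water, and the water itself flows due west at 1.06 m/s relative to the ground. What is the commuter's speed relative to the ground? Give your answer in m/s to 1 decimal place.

In east/north components (m/s): commuter relative to river boat = (0.429, 1.984); river boat relative to water = (-0.916, -3.543); water relative to ground = (-1.060, 0.000).
Sum = (-1.547, -1.559) m/s.
Speed = |(-1.547, -1.559)| = 2.197 m/s.

2.2 m/s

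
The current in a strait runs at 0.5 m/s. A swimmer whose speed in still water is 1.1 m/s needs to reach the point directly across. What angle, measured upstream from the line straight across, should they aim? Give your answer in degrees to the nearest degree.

To cancel the current, the upstream component of the swimmer's velocity must equal the flow: 1.1 sin θ = 0.5.
sin θ = 0.5 / 1.1 = 0.4545.
θ = arcsin(0.4545) = 27.036°.

27°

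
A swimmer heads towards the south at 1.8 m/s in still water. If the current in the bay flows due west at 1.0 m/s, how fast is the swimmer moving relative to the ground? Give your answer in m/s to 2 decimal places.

2.06 m/s

Taking east as x and north as y: velocity relative to the water = (0.000, -1.800) m/s; the water relative to ground = (-1.000, 0.000) m/s.
Velocity relative to ground = (0.000, -1.800) + (-1.000, 0.000) = (-1.000, -1.800) m/s.
Speed = |(-1.000, -1.800)| = 2.059 m/s.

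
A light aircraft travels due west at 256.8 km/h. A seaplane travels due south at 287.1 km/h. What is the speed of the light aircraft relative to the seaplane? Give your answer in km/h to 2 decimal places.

Taking east as x and north as y: light aircraft velocity = (-256.800, 0.000) km/h; seaplane velocity = (0.000, -287.100) km/h.
Velocity of light aircraft relative to seaplane = (-256.800, 0.000) − (0.000, -287.100) = (-256.800, 287.100) km/h.
Magnitude = |(-256.800, 287.100)| = 385.192 km/h.

385.19 km/h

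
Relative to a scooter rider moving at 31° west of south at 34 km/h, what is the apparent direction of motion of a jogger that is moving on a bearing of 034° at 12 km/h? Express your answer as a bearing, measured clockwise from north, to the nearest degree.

032°

Taking east as x and north as y: jogger velocity = (6.710, 9.948) km/h; scooter rider velocity = (-17.511, -29.144) km/h.
Velocity of jogger relative to scooter rider = (6.710, 9.948) − (-17.511, -29.144) = (24.222, 39.092) km/h.
Bearing = atan2(24.22, 39.09) = 31.78° clockwise from north.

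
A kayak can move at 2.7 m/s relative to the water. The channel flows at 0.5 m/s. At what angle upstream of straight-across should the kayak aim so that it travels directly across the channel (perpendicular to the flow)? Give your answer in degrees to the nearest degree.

To cancel the current, the upstream component of the kayak's velocity must equal the flow: 2.7 sin θ = 0.5.
sin θ = 0.5 / 2.7 = 0.1852.
θ = arcsin(0.1852) = 10.672°.

11°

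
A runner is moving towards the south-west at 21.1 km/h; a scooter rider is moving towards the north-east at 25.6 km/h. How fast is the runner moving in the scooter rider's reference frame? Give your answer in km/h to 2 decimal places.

Taking east as x and north as y: runner velocity = (-14.920, -14.920) km/h; scooter rider velocity = (18.102, 18.102) km/h.
Velocity of runner relative to scooter rider = (-14.920, -14.920) − (18.102, 18.102) = (-33.022, -33.022) km/h.
Magnitude = |(-33.022, -33.022)| = 46.700 km/h.

46.70 km/h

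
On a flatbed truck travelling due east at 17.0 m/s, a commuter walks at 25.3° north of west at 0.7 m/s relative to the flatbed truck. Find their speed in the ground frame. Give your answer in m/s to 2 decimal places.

16.37 m/s

Taking east as x and north as y: flatbed truck velocity = (17.000, 0.000) m/s; commuter velocity relative to flatbed truck = (-0.633, 0.299) m/s.
Velocity relative to ground = (17.000, 0.000) + (-0.633, 0.299) = (16.367, 0.299) m/s.
Speed = |(16.367, 0.299)| = 16.370 m/s.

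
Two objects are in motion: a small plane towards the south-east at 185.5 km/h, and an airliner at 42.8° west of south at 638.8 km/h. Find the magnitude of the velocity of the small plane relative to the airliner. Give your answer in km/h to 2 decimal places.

Taking east as x and north as y: small plane velocity = (131.168, -131.168) km/h; airliner velocity = (-434.027, -468.707) km/h.
Velocity of small plane relative to airliner = (131.168, -131.168) − (-434.027, -468.707) = (565.195, 337.538) km/h.
Magnitude = |(565.195, 337.538)| = 658.314 km/h.

658.31 km/h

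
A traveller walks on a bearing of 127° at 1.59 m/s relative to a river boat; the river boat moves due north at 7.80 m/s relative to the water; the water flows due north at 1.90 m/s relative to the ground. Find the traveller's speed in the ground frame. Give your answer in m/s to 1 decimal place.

In east/north components (m/s): traveller relative to river boat = (1.270, -0.957); river boat relative to water = (0.000, 7.800); water relative to ground = (0.000, 1.900).
Sum = (1.270, 8.743) m/s.
Speed = |(1.270, 8.743)| = 8.835 m/s.

8.8 m/s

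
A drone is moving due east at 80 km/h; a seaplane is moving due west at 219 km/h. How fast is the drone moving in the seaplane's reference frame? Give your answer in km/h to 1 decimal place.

Taking east as x and north as y: drone velocity = (80.000, 0.000) km/h; seaplane velocity = (-219.000, 0.000) km/h.
Velocity of drone relative to seaplane = (80.000, 0.000) − (-219.000, 0.000) = (299.000, 0.000) km/h.
Magnitude = |(299.000, 0.000)| = 299.000 km/h.

299.0 km/h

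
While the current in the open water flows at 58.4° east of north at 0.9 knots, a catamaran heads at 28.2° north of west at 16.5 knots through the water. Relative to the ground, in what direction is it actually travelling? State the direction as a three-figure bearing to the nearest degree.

301°

Taking east as x and north as y: velocity relative to the water = (-14.542, 7.797) knots; the water relative to ground = (0.767, 0.472) knots.
Velocity relative to ground = (-14.542, 7.797) + (0.767, 0.472) = (-13.775, 8.269) knots.
Bearing = atan2(-13.77, 8.27) = 300.98° clockwise from north.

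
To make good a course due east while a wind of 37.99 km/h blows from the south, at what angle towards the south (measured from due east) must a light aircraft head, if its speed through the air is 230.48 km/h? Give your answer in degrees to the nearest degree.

9°

The wind pushes perpendicular to the desired track; the heading must have a component into the wind equal to 37.99 km/h: 230.48 sin θ = 37.99.
sin θ = 0.1648, so θ = 9.487°.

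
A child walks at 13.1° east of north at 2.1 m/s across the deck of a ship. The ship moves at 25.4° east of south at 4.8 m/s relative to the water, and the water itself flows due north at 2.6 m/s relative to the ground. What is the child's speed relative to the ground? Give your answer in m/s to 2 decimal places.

2.55 m/s

In east/north components (m/s): child relative to ship = (0.476, 2.045); ship relative to water = (2.059, -4.336); water relative to ground = (0.000, 2.600).
Sum = (2.535, 0.309) m/s.
Speed = |(2.535, 0.309)| = 2.554 m/s.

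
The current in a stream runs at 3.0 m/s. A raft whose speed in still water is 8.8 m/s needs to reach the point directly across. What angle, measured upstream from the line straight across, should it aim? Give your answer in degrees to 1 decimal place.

To cancel the current, the upstream component of the raft's velocity must equal the flow: 8.8 sin θ = 3.0.
sin θ = 3.0 / 8.8 = 0.3409.
θ = arcsin(0.3409) = 19.932°.

19.9°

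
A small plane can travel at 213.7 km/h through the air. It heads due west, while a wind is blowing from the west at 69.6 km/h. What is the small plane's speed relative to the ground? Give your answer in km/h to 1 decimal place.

Taking east as x and north as y: velocity relative to the air = (-213.700, 0.000) km/h; the air relative to ground = (69.600, 0.000) km/h.
Velocity relative to ground = (-213.700, 0.000) + (69.600, 0.000) = (-144.100, 0.000) km/h.
Speed = |(-144.100, 0.000)| = 144.100 km/h.

144.1 km/h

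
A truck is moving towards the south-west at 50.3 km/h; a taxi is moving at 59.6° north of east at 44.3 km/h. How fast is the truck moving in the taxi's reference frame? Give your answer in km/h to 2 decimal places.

Taking east as x and north as y: truck velocity = (-35.567, -35.567) km/h; taxi velocity = (22.417, 38.209) km/h.
Velocity of truck relative to taxi = (-35.567, -35.567) − (22.417, 38.209) = (-57.985, -73.777) km/h.
Magnitude = |(-57.985, -73.777)| = 93.836 km/h.

93.84 km/h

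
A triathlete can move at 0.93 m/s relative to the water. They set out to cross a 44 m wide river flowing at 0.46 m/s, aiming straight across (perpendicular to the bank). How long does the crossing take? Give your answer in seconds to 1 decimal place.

47.3 s

The component of the triathlete's velocity perpendicular to the bank is 0.93 m/s.
The flow acts along the bank and has no component across it.
Time = 44 / 0.930 = 47.312 s.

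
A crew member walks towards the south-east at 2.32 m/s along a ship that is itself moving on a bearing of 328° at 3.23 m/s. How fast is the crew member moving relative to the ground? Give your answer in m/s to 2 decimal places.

Taking east as x and north as y: ship velocity = (-1.712, 2.739) m/s; crew member velocity relative to ship = (1.640, -1.640) m/s.
Velocity relative to ground = (-1.712, 2.739) + (1.640, -1.640) = (-0.071, 1.099) m/s.
Speed = |(-0.071, 1.099)| = 1.101 m/s.

1.10 m/s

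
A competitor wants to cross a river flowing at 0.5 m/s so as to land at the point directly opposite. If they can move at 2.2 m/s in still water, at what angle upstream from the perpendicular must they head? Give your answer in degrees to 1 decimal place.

13.1°

To cancel the current, the upstream component of the competitor's velocity must equal the flow: 2.2 sin θ = 0.5.
sin θ = 0.5 / 2.2 = 0.2273.
θ = arcsin(0.2273) = 13.137°.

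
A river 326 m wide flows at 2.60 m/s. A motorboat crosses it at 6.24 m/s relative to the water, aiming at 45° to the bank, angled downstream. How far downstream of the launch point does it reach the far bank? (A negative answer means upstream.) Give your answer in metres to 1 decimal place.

518.1 m

Perpendicular speed = 4.412 m/s; crossing time = 326 / 4.412 = 73.884 s.
Net downstream speed = 7.012 m/s.
Drift = 7.012 × 73.884 = 518.097 m (downstream).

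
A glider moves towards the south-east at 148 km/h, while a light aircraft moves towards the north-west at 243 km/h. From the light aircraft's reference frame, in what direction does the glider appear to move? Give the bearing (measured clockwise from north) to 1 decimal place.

135.0°

Taking east as x and north as y: glider velocity = (104.652, -104.652) km/h; light aircraft velocity = (-171.827, 171.827) km/h.
Velocity of glider relative to light aircraft = (104.652, -104.652) − (-171.827, 171.827) = (276.479, -276.479) km/h.
Bearing = atan2(276.48, -276.48) = 135.00° clockwise from north.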